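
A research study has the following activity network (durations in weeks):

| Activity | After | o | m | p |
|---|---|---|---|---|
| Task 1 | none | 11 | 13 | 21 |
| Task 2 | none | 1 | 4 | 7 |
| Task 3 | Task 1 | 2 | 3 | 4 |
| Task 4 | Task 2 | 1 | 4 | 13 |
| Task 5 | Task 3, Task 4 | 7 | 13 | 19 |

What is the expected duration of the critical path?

te_Task 1 = (11 + 4·13 + 21)/6 = 84/6 = 14
te_Task 2 = (1 + 4·4 + 7)/6 = 24/6 = 4
te_Task 3 = (2 + 4·3 + 4)/6 = 18/6 = 3
te_Task 4 = (1 + 4·4 + 13)/6 = 30/6 = 5
te_Task 5 = (7 + 4·13 + 19)/6 = 78/6 = 13

Forward pass:
ES_Task 1 = 0; EF_Task 1 = 14
ES_Task 2 = 0; EF_Task 2 = 4
ES_Task 3 = 14; EF_Task 3 = 14+3 = 17
ES_Task 4 = 4; EF_Task 4 = 4+5 = 9
ES_Task 5 = max(EF_Task 3=17, EF_Task 4=9) = 17; EF_Task 5 = 17+13 = 30
Expected project duration μ = 30 weeks. Critical path: Task 1 → Task 3 → Task 5.

30 weeks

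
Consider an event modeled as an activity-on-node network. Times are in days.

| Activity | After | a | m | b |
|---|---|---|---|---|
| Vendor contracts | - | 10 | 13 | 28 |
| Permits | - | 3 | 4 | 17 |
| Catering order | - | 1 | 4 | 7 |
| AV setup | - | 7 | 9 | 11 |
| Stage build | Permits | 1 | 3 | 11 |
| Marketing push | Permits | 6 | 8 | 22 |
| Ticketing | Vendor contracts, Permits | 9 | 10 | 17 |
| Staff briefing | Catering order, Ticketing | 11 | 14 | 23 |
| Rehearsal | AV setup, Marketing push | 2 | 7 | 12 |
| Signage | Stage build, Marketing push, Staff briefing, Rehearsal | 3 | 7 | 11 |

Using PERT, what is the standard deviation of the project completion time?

te_Vendor contracts = (10 + 4·13 + 28)/6 = 90/6 = 15; σ²_Vendor contracts = ((28−10)/6)² = 9.000
te_Permits = (3 + 4·4 + 17)/6 = 36/6 = 6; σ²_Permits = ((17−3)/6)² = 5.444
te_Catering order = (1 + 4·4 + 7)/6 = 24/6 = 4; σ²_Catering order = ((7−1)/6)² = 1.000
te_AV setup = (7 + 4·9 + 11)/6 = 54/6 = 9; σ²_AV setup = ((11−7)/6)² = 0.444
te_Stage build = (1 + 4·3 + 11)/6 = 24/6 = 4; σ²_Stage build = ((11−1)/6)² = 2.778
te_Marketing push = (6 + 4·8 + 22)/6 = 60/6 = 10; σ²_Marketing push = ((22−6)/6)² = 7.111
te_Ticketing = (9 + 4·10 + 17)/6 = 66/6 = 11; σ²_Ticketing = ((17−9)/6)² = 1.778
te_Staff briefing = (11 + 4·14 + 23)/6 = 90/6 = 15; σ²_Staff briefing = ((23−11)/6)² = 4.000
te_Rehearsal = (2 + 4·7 + 12)/6 = 42/6 = 7; σ²_Rehearsal = ((12−2)/6)² = 2.778
te_Signage = (3 + 4·7 + 11)/6 = 42/6 = 7; σ²_Signage = ((11−3)/6)² = 1.778

Forward pass:
ES_Vendor contracts = 0; EF_Vendor contracts = 15
ES_Permits = 0; EF_Permits = 6
ES_Catering order = 0; EF_Catering order = 4
ES_AV setup = 0; EF_AV setup = 9
ES_Stage build = 6; EF_Stage build = 6+4 = 10
ES_Marketing push = 6; EF_Marketing push = 6+10 = 16
ES_Ticketing = max(EF_Vendor contracts=15, EF_Permits=6) = 15; EF_Ticketing = 15+11 = 26
ES_Staff briefing = max(EF_Catering order=4, EF_Ticketing=26) = 26; EF_Staff briefing = 26+15 = 41
ES_Rehearsal = max(EF_AV setup=9, EF_Marketing push=16) = 16; EF_Rehearsal = 16+7 = 23
ES_Signage = max(EF_Stage build=10, EF_Marketing push=16, EF_Staff briefing=41, EF_Rehearsal=23) = 41; EF_Signage = 41+7 = 48
Expected project duration μ = 48 days. Critical path: Vendor contracts → Ticketing → Staff briefing → Signage.

Variance along critical path = 9.000 + 1.778 + 4.000 + 1.778 = 16.556
σ = √16.556 = 4.069 days

4.07 days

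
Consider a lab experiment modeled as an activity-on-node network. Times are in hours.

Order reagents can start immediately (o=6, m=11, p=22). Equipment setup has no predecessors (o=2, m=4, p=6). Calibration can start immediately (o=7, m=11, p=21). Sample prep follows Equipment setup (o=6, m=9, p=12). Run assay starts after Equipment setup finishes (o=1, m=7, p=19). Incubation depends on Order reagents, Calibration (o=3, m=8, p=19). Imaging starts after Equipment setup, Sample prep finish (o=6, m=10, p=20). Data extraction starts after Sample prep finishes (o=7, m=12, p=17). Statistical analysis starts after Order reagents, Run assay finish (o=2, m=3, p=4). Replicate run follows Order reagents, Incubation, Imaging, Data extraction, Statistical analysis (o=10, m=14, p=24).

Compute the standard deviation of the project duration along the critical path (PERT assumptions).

3.11 hours

te_Order reagents = (6 + 4·11 + 22)/6 = 72/6 = 12; σ²_Order reagents = ((22−6)/6)² = 7.111
te_Equipment setup = (2 + 4·4 + 6)/6 = 24/6 = 4; σ²_Equipment setup = ((6−2)/6)² = 0.444
te_Calibration = (7 + 4·11 + 21)/6 = 72/6 = 12; σ²_Calibration = ((21−7)/6)² = 5.444
te_Sample prep = (6 + 4·9 + 12)/6 = 54/6 = 9; σ²_Sample prep = ((12−6)/6)² = 1.000
te_Run assay = (1 + 4·7 + 19)/6 = 48/6 = 8; σ²_Run assay = ((19−1)/6)² = 9.000
te_Incubation = (3 + 4·8 + 19)/6 = 54/6 = 9; σ²_Incubation = ((19−3)/6)² = 7.111
te_Imaging = (6 + 4·10 + 20)/6 = 66/6 = 11; σ²_Imaging = ((20−6)/6)² = 5.444
te_Data extraction = (7 + 4·12 + 17)/6 = 72/6 = 12; σ²_Data extraction = ((17−7)/6)² = 2.778
te_Statistical analysis = (2 + 4·3 + 4)/6 = 18/6 = 3; σ²_Statistical analysis = ((4−2)/6)² = 0.111
te_Replicate run = (10 + 4·14 + 24)/6 = 90/6 = 15; σ²_Replicate run = ((24−10)/6)² = 5.444

Forward pass:
ES_Order reagents = 0; EF_Order reagents = 12
ES_Equipment setup = 0; EF_Equipment setup = 4
ES_Calibration = 0; EF_Calibration = 12
ES_Sample prep = 4; EF_Sample prep = 4+9 = 13
ES_Run assay = 4; EF_Run assay = 4+8 = 12
ES_Incubation = max(EF_Order reagents=12, EF_Calibration=12) = 12; EF_Incubation = 12+9 = 21
ES_Imaging = max(EF_Equipment setup=4, EF_Sample prep=13) = 13; EF_Imaging = 13+11 = 24
ES_Data extraction = 13; EF_Data extraction = 13+12 = 25
ES_Statistical analysis = max(EF_Order reagents=12, EF_Run assay=12) = 12; EF_Statistical analysis = 12+3 = 15
ES_Replicate run = max(EF_Order reagents=12, EF_Incubation=21, EF_Imaging=24, EF_Data extraction=25, EF_Statistical analysis=15) = 25; EF_Replicate run = 25+15 = 40
Expected project duration μ = 40 hours. Critical path: Equipment setup → Sample prep → Data extraction → Replicate run.

Variance along critical path = 0.444 + 1.000 + 2.778 + 5.444 = 9.667
σ = √9.667 = 3.109 hours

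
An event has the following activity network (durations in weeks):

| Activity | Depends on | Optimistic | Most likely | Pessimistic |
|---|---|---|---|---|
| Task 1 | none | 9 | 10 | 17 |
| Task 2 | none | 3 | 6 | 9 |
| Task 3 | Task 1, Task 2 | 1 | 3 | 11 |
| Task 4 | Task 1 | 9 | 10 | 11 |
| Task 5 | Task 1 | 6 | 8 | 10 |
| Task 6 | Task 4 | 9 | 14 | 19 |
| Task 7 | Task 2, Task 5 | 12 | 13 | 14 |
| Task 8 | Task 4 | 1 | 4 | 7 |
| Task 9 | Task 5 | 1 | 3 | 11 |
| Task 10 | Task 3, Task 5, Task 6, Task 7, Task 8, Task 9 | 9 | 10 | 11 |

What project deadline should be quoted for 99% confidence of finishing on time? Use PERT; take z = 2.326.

te_Task 1 = (9 + 4·10 + 17)/6 = 66/6 = 11; σ²_Task 1 = ((17−9)/6)² = 1.778
te_Task 2 = (3 + 4·6 + 9)/6 = 36/6 = 6; σ²_Task 2 = ((9−3)/6)² = 1.000
te_Task 3 = (1 + 4·3 + 11)/6 = 24/6 = 4; σ²_Task 3 = ((11−1)/6)² = 2.778
te_Task 4 = (9 + 4·10 + 11)/6 = 60/6 = 10; σ²_Task 4 = ((11−9)/6)² = 0.111
te_Task 5 = (6 + 4·8 + 10)/6 = 48/6 = 8; σ²_Task 5 = ((10−6)/6)² = 0.444
te_Task 6 = (9 + 4·14 + 19)/6 = 84/6 = 14; σ²_Task 6 = ((19−9)/6)² = 2.778
te_Task 7 = (12 + 4·13 + 14)/6 = 78/6 = 13; σ²_Task 7 = ((14−12)/6)² = 0.111
te_Task 8 = (1 + 4·4 + 7)/6 = 24/6 = 4; σ²_Task 8 = ((7−1)/6)² = 1.000
te_Task 9 = (1 + 4·3 + 11)/6 = 24/6 = 4; σ²_Task 9 = ((11−1)/6)² = 2.778
te_Task 10 = (9 + 4·10 + 11)/6 = 60/6 = 10; σ²_Task 10 = ((11−9)/6)² = 0.111

Forward pass:
ES_Task 1 = 0; EF_Task 1 = 11
ES_Task 2 = 0; EF_Task 2 = 6
ES_Task 3 = max(EF_Task 1=11, EF_Task 2=6) = 11; EF_Task 3 = 11+4 = 15
ES_Task 4 = 11; EF_Task 4 = 11+10 = 21
ES_Task 5 = 11; EF_Task 5 = 11+8 = 19
ES_Task 6 = 21; EF_Task 6 = 21+14 = 35
ES_Task 7 = max(EF_Task 2=6, EF_Task 5=19) = 19; EF_Task 7 = 19+13 = 32
ES_Task 8 = 21; EF_Task 8 = 21+4 = 25
ES_Task 9 = 19; EF_Task 9 = 19+4 = 23
ES_Task 10 = max(EF_Task 3=15, EF_Task 5=19, EF_Task 6=35, EF_Task 7=32, EF_Task 8=25, EF_Task 9=23) = 35; EF_Task 10 = 35+10 = 45
Expected project duration μ = 45 weeks. Critical path: Task 1 → Task 4 → Task 6 → Task 10.

Variance along critical path = 1.778 + 0.111 + 2.778 + 0.111 = 4.778; σ = 2.186 weeks.
D = μ + z·σ = 45 + 2.326·2.186 = 50.1 weeks

50.1 weeks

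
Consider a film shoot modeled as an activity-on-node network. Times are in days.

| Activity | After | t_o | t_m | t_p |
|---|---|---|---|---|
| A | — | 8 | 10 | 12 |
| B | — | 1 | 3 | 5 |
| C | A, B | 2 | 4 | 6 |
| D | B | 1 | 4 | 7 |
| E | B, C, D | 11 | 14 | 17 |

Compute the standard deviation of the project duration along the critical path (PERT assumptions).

te_A = (8 + 4·10 + 12)/6 = 60/6 = 10; σ²_A = ((12−8)/6)² = 0.444
te_B = (1 + 4·3 + 5)/6 = 18/6 = 3; σ²_B = ((5−1)/6)² = 0.444
te_C = (2 + 4·4 + 6)/6 = 24/6 = 4; σ²_C = ((6−2)/6)² = 0.444
te_D = (1 + 4·4 + 7)/6 = 24/6 = 4; σ²_D = ((7−1)/6)² = 1.000
te_E = (11 + 4·14 + 17)/6 = 84/6 = 14; σ²_E = ((17−11)/6)² = 1.000

Forward pass:
ES_A = 0; EF_A = 10
ES_B = 0; EF_B = 3
ES_C = max(EF_A=10, EF_B=3) = 10; EF_C = 10+4 = 14
ES_D = 3; EF_D = 3+4 = 7
ES_E = max(EF_B=3, EF_C=14, EF_D=7) = 14; EF_E = 14+14 = 28
Expected project duration μ = 28 days. Critical path: A → C → E.

Variance along critical path = 0.444 + 0.444 + 1.000 = 1.889
σ = √1.889 = 1.374 days

1.37 days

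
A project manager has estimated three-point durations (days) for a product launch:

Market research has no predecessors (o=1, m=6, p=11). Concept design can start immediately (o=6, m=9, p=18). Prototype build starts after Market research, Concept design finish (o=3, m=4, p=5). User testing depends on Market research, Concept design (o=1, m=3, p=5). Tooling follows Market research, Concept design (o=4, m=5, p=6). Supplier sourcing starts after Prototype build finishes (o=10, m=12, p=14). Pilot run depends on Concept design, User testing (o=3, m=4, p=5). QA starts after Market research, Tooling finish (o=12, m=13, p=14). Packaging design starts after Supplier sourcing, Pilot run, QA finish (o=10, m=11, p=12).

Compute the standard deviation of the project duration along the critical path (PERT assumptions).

2.08 days

te_Market research = (1 + 4·6 + 11)/6 = 36/6 = 6; σ²_Market research = ((11−1)/6)² = 2.778
te_Concept design = (6 + 4·9 + 18)/6 = 60/6 = 10; σ²_Concept design = ((18−6)/6)² = 4.000
te_Prototype build = (3 + 4·4 + 5)/6 = 24/6 = 4; σ²_Prototype build = ((5−3)/6)² = 0.111
te_User testing = (1 + 4·3 + 5)/6 = 18/6 = 3; σ²_User testing = ((5−1)/6)² = 0.444
te_Tooling = (4 + 4·5 + 6)/6 = 30/6 = 5; σ²_Tooling = ((6−4)/6)² = 0.111
te_Supplier sourcing = (10 + 4·12 + 14)/6 = 72/6 = 12; σ²_Supplier sourcing = ((14−10)/6)² = 0.444
te_Pilot run = (3 + 4·4 + 5)/6 = 24/6 = 4; σ²_Pilot run = ((5−3)/6)² = 0.111
te_QA = (12 + 4·13 + 14)/6 = 78/6 = 13; σ²_QA = ((14−12)/6)² = 0.111
te_Packaging design = (10 + 4·11 + 12)/6 = 66/6 = 11; σ²_Packaging design = ((12−10)/6)² = 0.111

Forward pass:
ES_Market research = 0; EF_Market research = 6
ES_Concept design = 0; EF_Concept design = 10
ES_Prototype build = max(EF_Market research=6, EF_Concept design=10) = 10; EF_Prototype build = 10+4 = 14
ES_User testing = max(EF_Market research=6, EF_Concept design=10) = 10; EF_User testing = 10+3 = 13
ES_Tooling = max(EF_Market research=6, EF_Concept design=10) = 10; EF_Tooling = 10+5 = 15
ES_Supplier sourcing = 14; EF_Supplier sourcing = 14+12 = 26
ES_Pilot run = max(EF_Concept design=10, EF_User testing=13) = 13; EF_Pilot run = 13+4 = 17
ES_QA = max(EF_Market research=6, EF_Tooling=15) = 15; EF_QA = 15+13 = 28
ES_Packaging design = max(EF_Supplier sourcing=26, EF_Pilot run=17, EF_QA=28) = 28; EF_Packaging design = 28+11 = 39
Expected project duration μ = 39 days. Critical path: Concept design → Tooling → QA → Packaging design.

Variance along critical path = 4.000 + 0.111 + 0.111 + 0.111 = 4.333
σ = √4.333 = 2.082 days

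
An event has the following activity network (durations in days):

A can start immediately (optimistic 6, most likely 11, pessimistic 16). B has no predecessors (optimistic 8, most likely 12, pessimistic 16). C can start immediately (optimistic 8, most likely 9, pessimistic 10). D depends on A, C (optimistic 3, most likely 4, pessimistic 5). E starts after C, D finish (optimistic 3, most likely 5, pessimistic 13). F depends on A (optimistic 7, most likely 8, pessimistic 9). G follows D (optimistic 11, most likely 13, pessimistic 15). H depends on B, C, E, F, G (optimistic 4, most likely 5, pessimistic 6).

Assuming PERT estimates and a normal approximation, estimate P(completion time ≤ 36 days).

0.947

te_A = (6 + 4·11 + 16)/6 = 66/6 = 11; σ²_A = ((16−6)/6)² = 2.778
te_B = (8 + 4·12 + 16)/6 = 72/6 = 12; σ²_B = ((16−8)/6)² = 1.778
te_C = (8 + 4·9 + 10)/6 = 54/6 = 9; σ²_C = ((10−8)/6)² = 0.111
te_D = (3 + 4·4 + 5)/6 = 24/6 = 4; σ²_D = ((5−3)/6)² = 0.111
te_E = (3 + 4·5 + 13)/6 = 36/6 = 6; σ²_E = ((13−3)/6)² = 2.778
te_F = (7 + 4·8 + 9)/6 = 48/6 = 8; σ²_F = ((9−7)/6)² = 0.111
te_G = (11 + 4·13 + 15)/6 = 78/6 = 13; σ²_G = ((15−11)/6)² = 0.444
te_H = (4 + 4·5 + 6)/6 = 30/6 = 5; σ²_H = ((6−4)/6)² = 0.111

Forward pass:
ES_A = 0; EF_A = 11
ES_B = 0; EF_B = 12
ES_C = 0; EF_C = 9
ES_D = max(EF_A=11, EF_C=9) = 11; EF_D = 11+4 = 15
ES_E = max(EF_C=9, EF_D=15) = 15; EF_E = 15+6 = 21
ES_F = 11; EF_F = 11+8 = 19
ES_G = 15; EF_G = 15+13 = 28
ES_H = max(EF_B=12, EF_C=9, EF_E=21, EF_F=19, EF_G=28) = 28; EF_H = 28+5 = 33
Expected project duration μ = 33 days. Critical path: A → D → G → H.

Variance along critical path = 2.778 + 0.111 + 0.444 + 0.111 = 3.444; σ = √3.444 = 1.856 days.
Z = (36 − 33) / 1.856 = 1.616
P(T ≤ 36) = Φ(1.616) ≈ 0.947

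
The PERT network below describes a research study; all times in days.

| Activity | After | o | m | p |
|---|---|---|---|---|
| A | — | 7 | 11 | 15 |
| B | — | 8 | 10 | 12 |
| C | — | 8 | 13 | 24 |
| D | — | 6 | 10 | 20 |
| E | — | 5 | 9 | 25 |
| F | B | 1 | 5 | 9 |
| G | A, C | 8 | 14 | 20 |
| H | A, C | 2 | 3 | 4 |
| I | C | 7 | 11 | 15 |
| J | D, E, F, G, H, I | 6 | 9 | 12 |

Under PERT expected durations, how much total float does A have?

3 days

te_A = (7 + 4·11 + 15)/6 = 66/6 = 11
te_B = (8 + 4·10 + 12)/6 = 60/6 = 10
te_C = (8 + 4·13 + 24)/6 = 84/6 = 14
te_D = (6 + 4·10 + 20)/6 = 66/6 = 11
te_E = (5 + 4·9 + 25)/6 = 66/6 = 11
te_F = (1 + 4·5 + 9)/6 = 30/6 = 5
te_G = (8 + 4·14 + 20)/6 = 84/6 = 14
te_H = (2 + 4·3 + 4)/6 = 18/6 = 3
te_I = (7 + 4·11 + 15)/6 = 66/6 = 11
te_J = (6 + 4·9 + 12)/6 = 54/6 = 9

Forward pass:
ES_A = 0; EF_A = 11
ES_B = 0; EF_B = 10
ES_C = 0; EF_C = 14
ES_D = 0; EF_D = 11
ES_E = 0; EF_E = 11
ES_F = 10; EF_F = 10+5 = 15
ES_G = max(EF_A=11, EF_C=14) = 14; EF_G = 14+14 = 28
ES_H = max(EF_A=11, EF_C=14) = 14; EF_H = 14+3 = 17
ES_I = 14; EF_I = 14+11 = 25
ES_J = max(EF_D=11, EF_E=11, EF_F=15, EF_G=28, EF_H=17, EF_I=25) = 28; EF_J = 28+9 = 37
Expected project duration μ = 37 days. Critical path: C → G → J.

Backward pass:
LF_J = 37; LS_J = 37−9 = 28
LF_I = LS_J = 28; LS_I = 28−11 = 17
LF_H = LS_J = 28; LS_H = 28−3 = 25
LF_G = LS_J = 28; LS_G = 28−14 = 14
LF_F = LS_J = 28; LS_F = 28−5 = 23
LF_E = LS_J = 28; LS_E = 28−11 = 17
LF_D = LS_J = 28; LS_D = 28−11 = 17
LF_C = min(LS_G=14, LS_H=25, LS_I=17) = 14; LS_C = 14−14 = 0
LF_B = LS_F = 23; LS_B = 23−10 = 13
LF_A = min(LS_G=14, LS_H=25) = 14; LS_A = 14−11 = 3
Slack_A = LS_A − ES_A = 3 − 0 = 3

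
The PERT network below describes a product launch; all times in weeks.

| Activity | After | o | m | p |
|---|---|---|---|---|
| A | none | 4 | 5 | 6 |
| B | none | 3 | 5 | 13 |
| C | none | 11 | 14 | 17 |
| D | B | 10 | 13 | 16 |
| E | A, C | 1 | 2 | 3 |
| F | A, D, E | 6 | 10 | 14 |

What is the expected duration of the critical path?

29 weeks

te_A = (4 + 4·5 + 6)/6 = 30/6 = 5
te_B = (3 + 4·5 + 13)/6 = 36/6 = 6
te_C = (11 + 4·14 + 17)/6 = 84/6 = 14
te_D = (10 + 4·13 + 16)/6 = 78/6 = 13
te_E = (1 + 4·2 + 3)/6 = 12/6 = 2
te_F = (6 + 4·10 + 14)/6 = 60/6 = 10

Forward pass:
ES_A = 0; EF_A = 5
ES_B = 0; EF_B = 6
ES_C = 0; EF_C = 14
ES_D = 6; EF_D = 6+13 = 19
ES_E = max(EF_A=5, EF_C=14) = 14; EF_E = 14+2 = 16
ES_F = max(EF_A=5, EF_D=19, EF_E=16) = 19; EF_F = 19+10 = 29
Expected project duration μ = 29 weeks. Critical path: B → D → F.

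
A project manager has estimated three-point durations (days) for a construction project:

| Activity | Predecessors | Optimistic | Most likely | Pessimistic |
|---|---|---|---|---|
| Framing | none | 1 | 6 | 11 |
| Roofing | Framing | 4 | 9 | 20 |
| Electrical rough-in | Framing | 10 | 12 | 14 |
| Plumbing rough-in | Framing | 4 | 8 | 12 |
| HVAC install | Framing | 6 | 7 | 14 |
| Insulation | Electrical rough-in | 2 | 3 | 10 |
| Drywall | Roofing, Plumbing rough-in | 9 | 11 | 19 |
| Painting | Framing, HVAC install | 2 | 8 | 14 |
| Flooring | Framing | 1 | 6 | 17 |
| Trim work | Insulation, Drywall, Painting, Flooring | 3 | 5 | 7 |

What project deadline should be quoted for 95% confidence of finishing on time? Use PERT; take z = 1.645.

te_Framing = (1 + 4·6 + 11)/6 = 36/6 = 6; σ²_Framing = ((11−1)/6)² = 2.778
te_Roofing = (4 + 4·9 + 20)/6 = 60/6 = 10; σ²_Roofing = ((20−4)/6)² = 7.111
te_Electrical rough-in = (10 + 4·12 + 14)/6 = 72/6 = 12; σ²_Electrical rough-in = ((14−10)/6)² = 0.444
te_Plumbing rough-in = (4 + 4·8 + 12)/6 = 48/6 = 8; σ²_Plumbing rough-in = ((12−4)/6)² = 1.778
te_HVAC install = (6 + 4·7 + 14)/6 = 48/6 = 8; σ²_HVAC install = ((14−6)/6)² = 1.778
te_Insulation = (2 + 4·3 + 10)/6 = 24/6 = 4; σ²_Insulation = ((10−2)/6)² = 1.778
te_Drywall = (9 + 4·11 + 19)/6 = 72/6 = 12; σ²_Drywall = ((19−9)/6)² = 2.778
te_Painting = (2 + 4·8 + 14)/6 = 48/6 = 8; σ²_Painting = ((14−2)/6)² = 4.000
te_Flooring = (1 + 4·6 + 17)/6 = 42/6 = 7; σ²_Flooring = ((17−1)/6)² = 7.111
te_Trim work = (3 + 4·5 + 7)/6 = 30/6 = 5; σ²_Trim work = ((7−3)/6)² = 0.444

Forward pass:
ES_Framing = 0; EF_Framing = 6
ES_Roofing = 6; EF_Roofing = 6+10 = 16
ES_Electrical rough-in = 6; EF_Electrical rough-in = 6+12 = 18
ES_Plumbing rough-in = 6; EF_Plumbing rough-in = 6+8 = 14
ES_HVAC install = 6; EF_HVAC install = 6+8 = 14
ES_Insulation = 18; EF_Insulation = 18+4 = 22
ES_Drywall = max(EF_Roofing=16, EF_Plumbing rough-in=14) = 16; EF_Drywall = 16+12 = 28
ES_Painting = max(EF_Framing=6, EF_HVAC install=14) = 14; EF_Painting = 14+8 = 22
ES_Flooring = 6; EF_Flooring = 6+7 = 13
ES_Trim work = max(EF_Insulation=22, EF_Drywall=28, EF_Painting=22, EF_Flooring=13) = 28; EF_Trim work = 28+5 = 33
Expected project duration μ = 33 days. Critical path: Framing → Roofing → Drywall → Trim work.

Variance along critical path = 2.778 + 7.111 + 2.778 + 0.444 = 13.111; σ = 3.621 days.
D = μ + z·σ = 33 + 1.645·3.621 = 39.0 days

39.0 days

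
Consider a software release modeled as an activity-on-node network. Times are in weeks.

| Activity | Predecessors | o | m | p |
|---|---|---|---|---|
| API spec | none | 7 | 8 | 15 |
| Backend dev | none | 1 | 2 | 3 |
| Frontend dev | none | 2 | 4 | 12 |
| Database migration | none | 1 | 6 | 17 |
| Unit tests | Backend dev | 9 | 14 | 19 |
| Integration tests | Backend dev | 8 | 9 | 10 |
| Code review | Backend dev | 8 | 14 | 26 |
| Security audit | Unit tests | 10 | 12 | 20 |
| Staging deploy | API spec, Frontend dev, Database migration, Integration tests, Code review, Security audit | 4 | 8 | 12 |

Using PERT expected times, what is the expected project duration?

37 weeks

te_API spec = (7 + 4·8 + 15)/6 = 54/6 = 9
te_Backend dev = (1 + 4·2 + 3)/6 = 12/6 = 2
te_Frontend dev = (2 + 4·4 + 12)/6 = 30/6 = 5
te_Database migration = (1 + 4·6 + 17)/6 = 42/6 = 7
te_Unit tests = (9 + 4·14 + 19)/6 = 84/6 = 14
te_Integration tests = (8 + 4·9 + 10)/6 = 54/6 = 9
te_Code review = (8 + 4·14 + 26)/6 = 90/6 = 15
te_Security audit = (10 + 4·12 + 20)/6 = 78/6 = 13
te_Staging deploy = (4 + 4·8 + 12)/6 = 48/6 = 8

Forward pass:
ES_API spec = 0; EF_API spec = 9
ES_Backend dev = 0; EF_Backend dev = 2
ES_Frontend dev = 0; EF_Frontend dev = 5
ES_Database migration = 0; EF_Database migration = 7
ES_Unit tests = 2; EF_Unit tests = 2+14 = 16
ES_Integration tests = 2; EF_Integration tests = 2+9 = 11
ES_Code review = 2; EF_Code review = 2+15 = 17
ES_Security audit = 16; EF_Security audit = 16+13 = 29
ES_Staging deploy = max(EF_API spec=9, EF_Frontend dev=5, EF_Database migration=7, EF_Integration tests=11, EF_Code review=17, EF_Security audit=29) = 29; EF_Staging deploy = 29+8 = 37
Expected project duration μ = 37 weeks. Critical path: Backend dev → Unit tests → Security audit → Staging deploy.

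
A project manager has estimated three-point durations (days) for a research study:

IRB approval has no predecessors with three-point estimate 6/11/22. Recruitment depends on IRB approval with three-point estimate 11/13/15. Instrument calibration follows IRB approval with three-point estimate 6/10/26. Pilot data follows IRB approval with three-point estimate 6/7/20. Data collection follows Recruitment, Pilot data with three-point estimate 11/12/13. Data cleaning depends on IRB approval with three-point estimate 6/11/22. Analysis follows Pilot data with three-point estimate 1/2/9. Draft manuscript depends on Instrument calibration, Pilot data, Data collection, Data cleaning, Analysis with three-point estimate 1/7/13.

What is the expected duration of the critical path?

44 days

te_IRB approval = (6 + 4·11 + 22)/6 = 72/6 = 12
te_Recruitment = (11 + 4·13 + 15)/6 = 78/6 = 13
te_Instrument calibration = (6 + 4·10 + 26)/6 = 72/6 = 12
te_Pilot data = (6 + 4·7 + 20)/6 = 54/6 = 9
te_Data collection = (11 + 4·12 + 13)/6 = 72/6 = 12
te_Data cleaning = (6 + 4·11 + 22)/6 = 72/6 = 12
te_Analysis = (1 + 4·2 + 9)/6 = 18/6 = 3
te_Draft manuscript = (1 + 4·7 + 13)/6 = 42/6 = 7

Forward pass:
ES_IRB approval = 0; EF_IRB approval = 12
ES_Recruitment = 12; EF_Recruitment = 12+13 = 25
ES_Instrument calibration = 12; EF_Instrument calibration = 12+12 = 24
ES_Pilot data = 12; EF_Pilot data = 12+9 = 21
ES_Data collection = max(EF_Recruitment=25, EF_Pilot data=21) = 25; EF_Data collection = 25+12 = 37
ES_Data cleaning = 12; EF_Data cleaning = 12+12 = 24
ES_Analysis = 21; EF_Analysis = 21+3 = 24
ES_Draft manuscript = max(EF_Instrument calibration=24, EF_Pilot data=21, EF_Data collection=37, EF_Data cleaning=24, EF_Analysis=24) = 37; EF_Draft manuscript = 37+7 = 44
Expected project duration μ = 44 days. Critical path: IRB approval → Recruitment → Data collection → Draft manuscript.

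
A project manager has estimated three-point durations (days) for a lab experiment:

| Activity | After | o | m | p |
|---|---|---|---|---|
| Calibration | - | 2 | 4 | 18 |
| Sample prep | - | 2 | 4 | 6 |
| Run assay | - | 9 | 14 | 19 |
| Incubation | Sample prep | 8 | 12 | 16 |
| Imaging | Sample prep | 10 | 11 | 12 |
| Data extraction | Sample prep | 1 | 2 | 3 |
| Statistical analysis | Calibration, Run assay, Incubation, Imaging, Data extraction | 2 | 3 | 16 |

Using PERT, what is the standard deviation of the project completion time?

te_Calibration = (2 + 4·4 + 18)/6 = 36/6 = 6; σ²_Calibration = ((18−2)/6)² = 7.111
te_Sample prep = (2 + 4·4 + 6)/6 = 24/6 = 4; σ²_Sample prep = ((6−2)/6)² = 0.444
te_Run assay = (9 + 4·14 + 19)/6 = 84/6 = 14; σ²_Run assay = ((19−9)/6)² = 2.778
te_Incubation = (8 + 4·12 + 16)/6 = 72/6 = 12; σ²_Incubation = ((16−8)/6)² = 1.778
te_Imaging = (10 + 4·11 + 12)/6 = 66/6 = 11; σ²_Imaging = ((12−10)/6)² = 0.111
te_Data extraction = (1 + 4·2 + 3)/6 = 12/6 = 2; σ²_Data extraction = ((3−1)/6)² = 0.111
te_Statistical analysis = (2 + 4·3 + 16)/6 = 30/6 = 5; σ²_Statistical analysis = ((16−2)/6)² = 5.444

Forward pass:
ES_Calibration = 0; EF_Calibration = 6
ES_Sample prep = 0; EF_Sample prep = 4
ES_Run assay = 0; EF_Run assay = 14
ES_Incubation = 4; EF_Incubation = 4+12 = 16
ES_Imaging = 4; EF_Imaging = 4+11 = 15
ES_Data extraction = 4; EF_Data extraction = 4+2 = 6
ES_Statistical analysis = max(EF_Calibration=6, EF_Run assay=14, EF_Incubation=16, EF_Imaging=15, EF_Data extraction=6) = 16; EF_Statistical analysis = 16+5 = 21
Expected project duration μ = 21 days. Critical path: Sample prep → Incubation → Statistical analysis.

Variance along critical path = 0.444 + 1.778 + 5.444 = 7.667
σ = √7.667 = 2.769 days

2.77 days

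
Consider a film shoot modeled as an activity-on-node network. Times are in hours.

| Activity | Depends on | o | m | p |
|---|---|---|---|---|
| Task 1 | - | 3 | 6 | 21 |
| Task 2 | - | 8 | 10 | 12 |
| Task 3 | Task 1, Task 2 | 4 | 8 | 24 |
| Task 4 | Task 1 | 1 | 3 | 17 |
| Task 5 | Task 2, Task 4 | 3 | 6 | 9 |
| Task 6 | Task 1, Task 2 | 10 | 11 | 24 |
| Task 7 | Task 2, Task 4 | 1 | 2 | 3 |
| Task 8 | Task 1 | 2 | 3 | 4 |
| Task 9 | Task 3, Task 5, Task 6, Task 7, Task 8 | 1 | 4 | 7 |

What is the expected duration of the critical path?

27 hours

te_Task 1 = (3 + 4·6 + 21)/6 = 48/6 = 8
te_Task 2 = (8 + 4·10 + 12)/6 = 60/6 = 10
te_Task 3 = (4 + 4·8 + 24)/6 = 60/6 = 10
te_Task 4 = (1 + 4·3 + 17)/6 = 30/6 = 5
te_Task 5 = (3 + 4·6 + 9)/6 = 36/6 = 6
te_Task 6 = (10 + 4·11 + 24)/6 = 78/6 = 13
te_Task 7 = (1 + 4·2 + 3)/6 = 12/6 = 2
te_Task 8 = (2 + 4·3 + 4)/6 = 18/6 = 3
te_Task 9 = (1 + 4·4 + 7)/6 = 24/6 = 4

Forward pass:
ES_Task 1 = 0; EF_Task 1 = 8
ES_Task 2 = 0; EF_Task 2 = 10
ES_Task 3 = max(EF_Task 1=8, EF_Task 2=10) = 10; EF_Task 3 = 10+10 = 20
ES_Task 4 = 8; EF_Task 4 = 8+5 = 13
ES_Task 5 = max(EF_Task 2=10, EF_Task 4=13) = 13; EF_Task 5 = 13+6 = 19
ES_Task 6 = max(EF_Task 1=8, EF_Task 2=10) = 10; EF_Task 6 = 10+13 = 23
ES_Task 7 = max(EF_Task 2=10, EF_Task 4=13) = 13; EF_Task 7 = 13+2 = 15
ES_Task 8 = 8; EF_Task 8 = 8+3 = 11
ES_Task 9 = max(EF_Task 3=20, EF_Task 5=19, EF_Task 6=23, EF_Task 7=15, EF_Task 8=11) = 23; EF_Task 9 = 23+4 = 27
Expected project duration μ = 27 hours. Critical path: Task 2 → Task 6 → Task 9.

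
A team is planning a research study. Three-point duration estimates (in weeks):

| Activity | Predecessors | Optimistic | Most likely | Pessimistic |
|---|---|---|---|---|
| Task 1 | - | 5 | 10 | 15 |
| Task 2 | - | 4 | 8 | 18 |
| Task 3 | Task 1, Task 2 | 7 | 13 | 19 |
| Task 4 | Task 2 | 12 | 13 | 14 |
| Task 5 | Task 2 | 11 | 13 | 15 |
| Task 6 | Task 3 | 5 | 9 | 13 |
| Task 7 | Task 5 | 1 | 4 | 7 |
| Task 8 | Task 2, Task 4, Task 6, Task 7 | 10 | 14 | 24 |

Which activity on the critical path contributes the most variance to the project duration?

Task 8

te_Task 1 = (5 + 4·10 + 15)/6 = 60/6 = 10; σ²_Task 1 = ((15−5)/6)² = 2.778
te_Task 2 = (4 + 4·8 + 18)/6 = 54/6 = 9; σ²_Task 2 = ((18−4)/6)² = 5.444
te_Task 3 = (7 + 4·13 + 19)/6 = 78/6 = 13; σ²_Task 3 = ((19−7)/6)² = 4.000
te_Task 4 = (12 + 4·13 + 14)/6 = 78/6 = 13; σ²_Task 4 = ((14−12)/6)² = 0.111
te_Task 5 = (11 + 4·13 + 15)/6 = 78/6 = 13; σ²_Task 5 = ((15−11)/6)² = 0.444
te_Task 6 = (5 + 4·9 + 13)/6 = 54/6 = 9; σ²_Task 6 = ((13−5)/6)² = 1.778
te_Task 7 = (1 + 4·4 + 7)/6 = 24/6 = 4; σ²_Task 7 = ((7−1)/6)² = 1.000
te_Task 8 = (10 + 4·14 + 24)/6 = 90/6 = 15; σ²_Task 8 = ((24−10)/6)² = 5.444

Forward pass:
ES_Task 1 = 0; EF_Task 1 = 10
ES_Task 2 = 0; EF_Task 2 = 9
ES_Task 3 = max(EF_Task 1=10, EF_Task 2=9) = 10; EF_Task 3 = 10+13 = 23
ES_Task 4 = 9; EF_Task 4 = 9+13 = 22
ES_Task 5 = 9; EF_Task 5 = 9+13 = 22
ES_Task 6 = 23; EF_Task 6 = 23+9 = 32
ES_Task 7 = 22; EF_Task 7 = 22+4 = 26
ES_Task 8 = max(EF_Task 2=9, EF_Task 4=22, EF_Task 6=32, EF_Task 7=26) = 32; EF_Task 8 = 32+15 = 47
Expected project duration μ = 47 weeks. Critical path: Task 1 → Task 3 → Task 6 → Task 8.

Variances on critical path: σ²_Task 1=2.778, σ²_Task 3=4.000, σ²_Task 6=1.778, σ²_Task 8=5.444.
Largest is σ²_Task 8 = 5.444.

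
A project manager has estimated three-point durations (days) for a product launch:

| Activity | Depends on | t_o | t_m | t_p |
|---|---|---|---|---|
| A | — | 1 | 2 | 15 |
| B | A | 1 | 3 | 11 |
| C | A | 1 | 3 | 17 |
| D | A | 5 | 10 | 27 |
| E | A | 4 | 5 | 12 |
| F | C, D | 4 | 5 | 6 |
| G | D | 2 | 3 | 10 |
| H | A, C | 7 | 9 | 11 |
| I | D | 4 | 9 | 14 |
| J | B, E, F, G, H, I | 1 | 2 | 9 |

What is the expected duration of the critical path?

28 days

te_A = (1 + 4·2 + 15)/6 = 24/6 = 4
te_B = (1 + 4·3 + 11)/6 = 24/6 = 4
te_C = (1 + 4·3 + 17)/6 = 30/6 = 5
te_D = (5 + 4·10 + 27)/6 = 72/6 = 12
te_E = (4 + 4·5 + 12)/6 = 36/6 = 6
te_F = (4 + 4·5 + 6)/6 = 30/6 = 5
te_G = (2 + 4·3 + 10)/6 = 24/6 = 4
te_H = (7 + 4·9 + 11)/6 = 54/6 = 9
te_I = (4 + 4·9 + 14)/6 = 54/6 = 9
te_J = (1 + 4·2 + 9)/6 = 18/6 = 3

Forward pass:
ES_A = 0; EF_A = 4
ES_B = 4; EF_B = 4+4 = 8
ES_C = 4; EF_C = 4+5 = 9
ES_D = 4; EF_D = 4+12 = 16
ES_E = 4; EF_E = 4+6 = 10
ES_F = max(EF_C=9, EF_D=16) = 16; EF_F = 16+5 = 21
ES_G = 16; EF_G = 16+4 = 20
ES_H = max(EF_A=4, EF_C=9) = 9; EF_H = 9+9 = 18
ES_I = 16; EF_I = 16+9 = 25
ES_J = max(EF_B=8, EF_E=10, EF_F=21, EF_G=20, EF_H=18, EF_I=25) = 25; EF_J = 25+3 = 28
Expected project duration μ = 28 days. Critical path: A → D → I → J.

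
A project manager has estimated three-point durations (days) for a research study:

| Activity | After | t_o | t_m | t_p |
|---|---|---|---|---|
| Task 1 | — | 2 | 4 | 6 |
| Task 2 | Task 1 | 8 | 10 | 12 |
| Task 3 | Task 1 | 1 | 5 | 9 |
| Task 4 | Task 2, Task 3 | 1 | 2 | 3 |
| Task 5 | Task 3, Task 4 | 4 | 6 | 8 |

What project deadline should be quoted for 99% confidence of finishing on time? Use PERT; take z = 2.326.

te_Task 1 = (2 + 4·4 + 6)/6 = 24/6 = 4; σ²_Task 1 = ((6−2)/6)² = 0.444
te_Task 2 = (8 + 4·10 + 12)/6 = 60/6 = 10; σ²_Task 2 = ((12−8)/6)² = 0.444
te_Task 3 = (1 + 4·5 + 9)/6 = 30/6 = 5; σ²_Task 3 = ((9−1)/6)² = 1.778
te_Task 4 = (1 + 4·2 + 3)/6 = 12/6 = 2; σ²_Task 4 = ((3−1)/6)² = 0.111
te_Task 5 = (4 + 4·6 + 8)/6 = 36/6 = 6; σ²_Task 5 = ((8−4)/6)² = 0.444

Forward pass:
ES_Task 1 = 0; EF_Task 1 = 4
ES_Task 2 = 4; EF_Task 2 = 4+10 = 14
ES_Task 3 = 4; EF_Task 3 = 4+5 = 9
ES_Task 4 = max(EF_Task 2=14, EF_Task 3=9) = 14; EF_Task 4 = 14+2 = 16
ES_Task 5 = max(EF_Task 3=9, EF_Task 4=16) = 16; EF_Task 5 = 16+6 = 22
Expected project duration μ = 22 days. Critical path: Task 1 → Task 2 → Task 4 → Task 5.

Variance along critical path = 0.444 + 0.444 + 0.111 + 0.444 = 1.444; σ = 1.202 days.
D = μ + z·σ = 22 + 2.326·1.202 = 24.8 days

24.8 days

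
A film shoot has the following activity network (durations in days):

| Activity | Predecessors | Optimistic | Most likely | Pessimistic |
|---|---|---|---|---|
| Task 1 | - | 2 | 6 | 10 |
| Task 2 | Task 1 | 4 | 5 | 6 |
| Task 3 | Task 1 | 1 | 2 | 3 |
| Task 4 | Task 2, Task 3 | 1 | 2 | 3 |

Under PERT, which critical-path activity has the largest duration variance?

Task 1

te_Task 1 = (2 + 4·6 + 10)/6 = 36/6 = 6; σ²_Task 1 = ((10−2)/6)² = 1.778
te_Task 2 = (4 + 4·5 + 6)/6 = 30/6 = 5; σ²_Task 2 = ((6−4)/6)² = 0.111
te_Task 3 = (1 + 4·2 + 3)/6 = 12/6 = 2; σ²_Task 3 = ((3−1)/6)² = 0.111
te_Task 4 = (1 + 4·2 + 3)/6 = 12/6 = 2; σ²_Task 4 = ((3−1)/6)² = 0.111

Forward pass:
ES_Task 1 = 0; EF_Task 1 = 6
ES_Task 2 = 6; EF_Task 2 = 6+5 = 11
ES_Task 3 = 6; EF_Task 3 = 6+2 = 8
ES_Task 4 = max(EF_Task 2=11, EF_Task 3=8) = 11; EF_Task 4 = 11+2 = 13
Expected project duration μ = 13 days. Critical path: Task 1 → Task 2 → Task 4.

Variances on critical path: σ²_Task 1=1.778, σ²_Task 2=0.111, σ²_Task 4=0.111.
Largest is σ²_Task 1 = 1.778.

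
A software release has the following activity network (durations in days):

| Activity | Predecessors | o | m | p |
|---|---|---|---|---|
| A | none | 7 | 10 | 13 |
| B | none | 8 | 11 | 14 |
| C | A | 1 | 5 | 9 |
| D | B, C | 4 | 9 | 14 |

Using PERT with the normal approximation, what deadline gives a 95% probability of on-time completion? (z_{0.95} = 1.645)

27.9 days

te_A = (7 + 4·10 + 13)/6 = 60/6 = 10; σ²_A = ((13−7)/6)² = 1.000
te_B = (8 + 4·11 + 14)/6 = 66/6 = 11; σ²_B = ((14−8)/6)² = 1.000
te_C = (1 + 4·5 + 9)/6 = 30/6 = 5; σ²_C = ((9−1)/6)² = 1.778
te_D = (4 + 4·9 + 14)/6 = 54/6 = 9; σ²_D = ((14−4)/6)² = 2.778

Forward pass:
ES_A = 0; EF_A = 10
ES_B = 0; EF_B = 11
ES_C = 10; EF_C = 10+5 = 15
ES_D = max(EF_B=11, EF_C=15) = 15; EF_D = 15+9 = 24
Expected project duration μ = 24 days. Critical path: A → C → D.

Variance along critical path = 1.000 + 1.778 + 2.778 = 5.556; σ = 2.357 days.
D = μ + z·σ = 24 + 1.645·2.357 = 27.9 days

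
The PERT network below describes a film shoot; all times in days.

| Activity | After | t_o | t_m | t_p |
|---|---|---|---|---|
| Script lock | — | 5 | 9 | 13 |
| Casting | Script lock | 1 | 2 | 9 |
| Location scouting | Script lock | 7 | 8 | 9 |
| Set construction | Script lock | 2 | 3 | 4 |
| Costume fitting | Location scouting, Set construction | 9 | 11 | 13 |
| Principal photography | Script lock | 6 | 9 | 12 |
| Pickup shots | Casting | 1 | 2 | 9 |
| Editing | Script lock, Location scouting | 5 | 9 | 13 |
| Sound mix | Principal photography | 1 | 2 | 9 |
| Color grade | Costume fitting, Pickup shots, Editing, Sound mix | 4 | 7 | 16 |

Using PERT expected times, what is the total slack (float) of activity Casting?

te_Script lock = (5 + 4·9 + 13)/6 = 54/6 = 9
te_Casting = (1 + 4·2 + 9)/6 = 18/6 = 3
te_Location scouting = (7 + 4·8 + 9)/6 = 48/6 = 8
te_Set construction = (2 + 4·3 + 4)/6 = 18/6 = 3
te_Costume fitting = (9 + 4·11 + 13)/6 = 66/6 = 11
te_Principal photography = (6 + 4·9 + 12)/6 = 54/6 = 9
te_Pickup shots = (1 + 4·2 + 9)/6 = 18/6 = 3
te_Editing = (5 + 4·9 + 13)/6 = 54/6 = 9
te_Sound mix = (1 + 4·2 + 9)/6 = 18/6 = 3
te_Color grade = (4 + 4·7 + 16)/6 = 48/6 = 8

Forward pass:
ES_Script lock = 0; EF_Script lock = 9
ES_Casting = 9; EF_Casting = 9+3 = 12
ES_Location scouting = 9; EF_Location scouting = 9+8 = 17
ES_Set construction = 9; EF_Set construction = 9+3 = 12
ES_Costume fitting = max(EF_Location scouting=17, EF_Set construction=12) = 17; EF_Costume fitting = 17+11 = 28
ES_Principal photography = 9; EF_Principal photography = 9+9 = 18
ES_Pickup shots = 12; EF_Pickup shots = 12+3 = 15
ES_Editing = max(EF_Script lock=9, EF_Location scouting=17) = 17; EF_Editing = 17+9 = 26
ES_Sound mix = 18; EF_Sound mix = 18+3 = 21
ES_Color grade = max(EF_Costume fitting=28, EF_Pickup shots=15, EF_Editing=26, EF_Sound mix=21) = 28; EF_Color grade = 28+8 = 36
Expected project duration μ = 36 days. Critical path: Script lock → Location scouting → Costume fitting → Color grade.

Backward pass:
LF_Color grade = 36; LS_Color grade = 36−8 = 28
LF_Sound mix = LS_Color grade = 28; LS_Sound mix = 28−3 = 25
LF_Editing = LS_Color grade = 28; LS_Editing = 28−9 = 19
LF_Pickup shots = LS_Color grade = 28; LS_Pickup shots = 28−3 = 25
LF_Principal photography = LS_Sound mix = 25; LS_Principal photography = 25−9 = 16
LF_Costume fitting = LS_Color grade = 28; LS_Costume fitting = 28−11 = 17
LF_Set construction = LS_Costume fitting = 17; LS_Set construction = 17−3 = 14
LF_Location scouting = min(LS_Costume fitting=17, LS_Editing=19) = 17; LS_Location scouting = 17−8 = 9
LF_Casting = LS_Pickup shots = 25; LS_Casting = 25−3 = 22
LF_Script lock = min(LS_Casting=22, LS_Location scouting=9, LS_Set construction=14, LS_Principal photography=16, LS_Editing=19) = 9; LS_Script lock = 9−9 = 0
Slack_Casting = LS_Casting − ES_Casting = 22 − 9 = 13

13 days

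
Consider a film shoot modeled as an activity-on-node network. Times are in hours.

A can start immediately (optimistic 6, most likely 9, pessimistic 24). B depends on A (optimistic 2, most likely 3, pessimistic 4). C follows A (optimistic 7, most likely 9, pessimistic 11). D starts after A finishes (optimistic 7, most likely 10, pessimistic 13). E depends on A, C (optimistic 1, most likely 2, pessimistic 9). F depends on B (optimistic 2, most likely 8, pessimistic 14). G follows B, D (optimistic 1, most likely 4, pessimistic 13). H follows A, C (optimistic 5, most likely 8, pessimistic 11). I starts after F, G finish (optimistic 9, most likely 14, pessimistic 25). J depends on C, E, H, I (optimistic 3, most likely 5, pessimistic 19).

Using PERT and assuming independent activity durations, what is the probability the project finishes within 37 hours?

0.019

te_A = (6 + 4·9 + 24)/6 = 66/6 = 11; σ²_A = ((24−6)/6)² = 9.000
te_B = (2 + 4·3 + 4)/6 = 18/6 = 3; σ²_B = ((4−2)/6)² = 0.111
te_C = (7 + 4·9 + 11)/6 = 54/6 = 9; σ²_C = ((11−7)/6)² = 0.444
te_D = (7 + 4·10 + 13)/6 = 60/6 = 10; σ²_D = ((13−7)/6)² = 1.000
te_E = (1 + 4·2 + 9)/6 = 18/6 = 3; σ²_E = ((9−1)/6)² = 1.778
te_F = (2 + 4·8 + 14)/6 = 48/6 = 8; σ²_F = ((14−2)/6)² = 4.000
te_G = (1 + 4·4 + 13)/6 = 30/6 = 5; σ²_G = ((13−1)/6)² = 4.000
te_H = (5 + 4·8 + 11)/6 = 48/6 = 8; σ²_H = ((11−5)/6)² = 1.000
te_I = (9 + 4·14 + 25)/6 = 90/6 = 15; σ²_I = ((25−9)/6)² = 7.111
te_J = (3 + 4·5 + 19)/6 = 42/6 = 7; σ²_J = ((19−3)/6)² = 7.111

Forward pass:
ES_A = 0; EF_A = 11
ES_B = 11; EF_B = 11+3 = 14
ES_C = 11; EF_C = 11+9 = 20
ES_D = 11; EF_D = 11+10 = 21
ES_E = max(EF_A=11, EF_C=20) = 20; EF_E = 20+3 = 23
ES_F = 14; EF_F = 14+8 = 22
ES_G = max(EF_B=14, EF_D=21) = 21; EF_G = 21+5 = 26
ES_H = max(EF_A=11, EF_C=20) = 20; EF_H = 20+8 = 28
ES_I = max(EF_F=22, EF_G=26) = 26; EF_I = 26+15 = 41
ES_J = max(EF_C=20, EF_E=23, EF_H=28, EF_I=41) = 41; EF_J = 41+7 = 48
Expected project duration μ = 48 hours. Critical path: A → D → G → I → J.

Variance along critical path = 9.000 + 1.000 + 4.000 + 7.111 + 7.111 = 28.222; σ = √28.222 = 5.312 hours.
Z = (37 − 48) / 5.312 = -2.071
P(T ≤ 37) = Φ(-2.071) ≈ 0.019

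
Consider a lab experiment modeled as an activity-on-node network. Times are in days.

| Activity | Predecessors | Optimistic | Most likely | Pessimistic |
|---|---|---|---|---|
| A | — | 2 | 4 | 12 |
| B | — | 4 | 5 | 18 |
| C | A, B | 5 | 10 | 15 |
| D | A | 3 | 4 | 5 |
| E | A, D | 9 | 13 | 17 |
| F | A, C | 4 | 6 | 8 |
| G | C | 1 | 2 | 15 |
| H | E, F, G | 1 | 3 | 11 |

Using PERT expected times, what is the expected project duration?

te_A = (2 + 4·4 + 12)/6 = 30/6 = 5
te_B = (4 + 4·5 + 18)/6 = 42/6 = 7
te_C = (5 + 4·10 + 15)/6 = 60/6 = 10
te_D = (3 + 4·4 + 5)/6 = 24/6 = 4
te_E = (9 + 4·13 + 17)/6 = 78/6 = 13
te_F = (4 + 4·6 + 8)/6 = 36/6 = 6
te_G = (1 + 4·2 + 15)/6 = 24/6 = 4
te_H = (1 + 4·3 + 11)/6 = 24/6 = 4

Forward pass:
ES_A = 0; EF_A = 5
ES_B = 0; EF_B = 7
ES_C = max(EF_A=5, EF_B=7) = 7; EF_C = 7+10 = 17
ES_D = 5; EF_D = 5+4 = 9
ES_E = max(EF_A=5, EF_D=9) = 9; EF_E = 9+13 = 22
ES_F = max(EF_A=5, EF_C=17) = 17; EF_F = 17+6 = 23
ES_G = 17; EF_G = 17+4 = 21
ES_H = max(EF_E=22, EF_F=23, EF_G=21) = 23; EF_H = 23+4 = 27
Expected project duration μ = 27 days. Critical path: B → C → F → H.

27 days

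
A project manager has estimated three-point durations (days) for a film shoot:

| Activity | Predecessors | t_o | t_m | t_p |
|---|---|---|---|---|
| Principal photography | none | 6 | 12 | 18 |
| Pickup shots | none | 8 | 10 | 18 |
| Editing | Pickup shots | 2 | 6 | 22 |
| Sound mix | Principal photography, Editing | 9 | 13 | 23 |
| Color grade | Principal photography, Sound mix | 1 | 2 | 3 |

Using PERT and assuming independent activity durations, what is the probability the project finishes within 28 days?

te_Principal photography = (6 + 4·12 + 18)/6 = 72/6 = 12; σ²_Principal photography = ((18−6)/6)² = 4.000
te_Pickup shots = (8 + 4·10 + 18)/6 = 66/6 = 11; σ²_Pickup shots = ((18−8)/6)² = 2.778
te_Editing = (2 + 4·6 + 22)/6 = 48/6 = 8; σ²_Editing = ((22−2)/6)² = 11.111
te_Sound mix = (9 + 4·13 + 23)/6 = 84/6 = 14; σ²_Sound mix = ((23−9)/6)² = 5.444
te_Color grade = (1 + 4·2 + 3)/6 = 12/6 = 2; σ²_Color grade = ((3−1)/6)² = 0.111

Forward pass:
ES_Principal photography = 0; EF_Principal photography = 12
ES_Pickup shots = 0; EF_Pickup shots = 11
ES_Editing = 11; EF_Editing = 11+8 = 19
ES_Sound mix = max(EF_Principal photography=12, EF_Editing=19) = 19; EF_Sound mix = 19+14 = 33
ES_Color grade = max(EF_Principal photography=12, EF_Sound mix=33) = 33; EF_Color grade = 33+2 = 35
Expected project duration μ = 35 days. Critical path: Pickup shots → Editing → Sound mix → Color grade.

Variance along critical path = 2.778 + 11.111 + 5.444 + 0.111 = 19.444; σ = √19.444 = 4.410 days.
Z = (28 − 35) / 4.410 = -1.587
P(T ≤ 28) = Φ(-1.587) ≈ 0.056

0.056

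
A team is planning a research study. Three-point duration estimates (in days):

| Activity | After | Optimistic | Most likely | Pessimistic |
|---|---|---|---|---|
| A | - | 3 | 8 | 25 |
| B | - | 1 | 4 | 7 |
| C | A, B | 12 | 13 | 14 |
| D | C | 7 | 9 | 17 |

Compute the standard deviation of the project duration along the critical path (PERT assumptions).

te_A = (3 + 4·8 + 25)/6 = 60/6 = 10; σ²_A = ((25−3)/6)² = 13.444
te_B = (1 + 4·4 + 7)/6 = 24/6 = 4; σ²_B = ((7−1)/6)² = 1.000
te_C = (12 + 4·13 + 14)/6 = 78/6 = 13; σ²_C = ((14−12)/6)² = 0.111
te_D = (7 + 4·9 + 17)/6 = 60/6 = 10; σ²_D = ((17−7)/6)² = 2.778

Forward pass:
ES_A = 0; EF_A = 10
ES_B = 0; EF_B = 4
ES_C = max(EF_A=10, EF_B=4) = 10; EF_C = 10+13 = 23
ES_D = 23; EF_D = 23+10 = 33
Expected project duration μ = 33 days. Critical path: A → C → D.

Variance along critical path = 13.444 + 0.111 + 2.778 = 16.333
σ = √16.333 = 4.041 days

4.04 days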